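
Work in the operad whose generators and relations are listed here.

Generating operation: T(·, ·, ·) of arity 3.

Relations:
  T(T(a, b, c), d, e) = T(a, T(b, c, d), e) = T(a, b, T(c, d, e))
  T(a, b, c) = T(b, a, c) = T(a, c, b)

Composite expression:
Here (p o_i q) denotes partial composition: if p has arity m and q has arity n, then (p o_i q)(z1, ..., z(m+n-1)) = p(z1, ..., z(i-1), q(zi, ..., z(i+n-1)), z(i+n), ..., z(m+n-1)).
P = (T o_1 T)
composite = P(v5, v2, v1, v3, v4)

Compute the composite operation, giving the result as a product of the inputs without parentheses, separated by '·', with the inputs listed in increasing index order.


Any arrangement under T is one operation, so sort the v-inputs.
T(v5, v2, v1) spells out as v5 · v2 · v1
T(T(v5, v2, v1), v3, v4) spells out as v5 · v2 · v1 · v3 · v4
commutativity sorts the factors: v1 · v2 · v3 · v4 · v5

v1 · v2 · v3 · v4 · v5


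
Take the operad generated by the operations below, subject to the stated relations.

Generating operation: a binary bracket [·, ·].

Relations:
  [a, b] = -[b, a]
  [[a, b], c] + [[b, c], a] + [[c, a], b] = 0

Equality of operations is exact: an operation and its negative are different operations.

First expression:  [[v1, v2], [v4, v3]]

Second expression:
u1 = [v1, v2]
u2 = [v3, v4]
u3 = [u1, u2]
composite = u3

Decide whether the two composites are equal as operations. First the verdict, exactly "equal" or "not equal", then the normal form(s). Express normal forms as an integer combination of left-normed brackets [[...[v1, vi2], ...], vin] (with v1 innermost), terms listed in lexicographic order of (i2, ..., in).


not equal; first: -[[[v1, v2], v3], v4] + [[[v1, v2], v4], v3]; second: [[[v1, v2], v3], v4] - [[[v1, v2], v4], v3]

Normal form of the first expression: -[[[v1, v2], v3], v4] + [[[v1, v2], v4], v3]
Normal form of the second expression: [[[v1, v2], v3], v4] - [[[v1, v2], v4], v3]
No match — not equal.


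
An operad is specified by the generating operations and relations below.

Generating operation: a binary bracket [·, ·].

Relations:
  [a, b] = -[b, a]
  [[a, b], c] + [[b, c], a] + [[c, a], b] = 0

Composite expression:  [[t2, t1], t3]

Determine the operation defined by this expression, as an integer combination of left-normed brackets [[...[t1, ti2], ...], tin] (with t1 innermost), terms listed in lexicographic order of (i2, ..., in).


Left-normed coefficients sit on the t1-initial expansion words.
Composite bracket: [[t2, t1], t3]
The bracket unfolds into 4 signed words via [a, b] = ab - ba (2^2 = 4).
Coefficients come from the t1-initial words:
  from t1t2t3, sign -1: term -[[t1, t2], t3]

-[[t1, t2], t3]


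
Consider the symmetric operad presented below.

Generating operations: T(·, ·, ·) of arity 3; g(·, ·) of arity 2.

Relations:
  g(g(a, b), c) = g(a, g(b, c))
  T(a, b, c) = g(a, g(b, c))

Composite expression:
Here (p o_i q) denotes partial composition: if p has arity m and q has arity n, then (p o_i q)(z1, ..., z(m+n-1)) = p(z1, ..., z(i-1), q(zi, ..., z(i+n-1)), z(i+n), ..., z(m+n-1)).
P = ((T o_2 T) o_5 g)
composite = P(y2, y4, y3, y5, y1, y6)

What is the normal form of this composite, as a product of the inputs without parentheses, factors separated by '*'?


y2 * y4 * y3 * y5 * y1 * y6


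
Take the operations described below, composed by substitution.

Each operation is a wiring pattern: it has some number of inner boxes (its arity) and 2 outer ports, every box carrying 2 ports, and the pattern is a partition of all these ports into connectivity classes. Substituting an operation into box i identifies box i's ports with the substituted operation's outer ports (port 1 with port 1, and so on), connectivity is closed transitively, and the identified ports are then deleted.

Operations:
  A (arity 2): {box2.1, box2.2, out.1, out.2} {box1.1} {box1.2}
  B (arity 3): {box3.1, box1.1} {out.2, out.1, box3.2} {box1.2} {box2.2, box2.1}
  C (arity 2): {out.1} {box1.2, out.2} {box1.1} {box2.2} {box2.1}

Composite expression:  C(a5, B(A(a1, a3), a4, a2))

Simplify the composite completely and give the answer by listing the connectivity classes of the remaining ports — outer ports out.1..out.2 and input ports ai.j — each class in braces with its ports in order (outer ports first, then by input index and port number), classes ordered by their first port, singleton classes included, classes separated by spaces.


{out.1} {out.2, a5.2} {a1.1} {a1.2} {a2.1, a3.1, a3.2} {a2.2} {a4.1, a4.2} {a5.1}

Treat the ports identified at C as solder joints: merge, then drop.
composing A on (a1, a3), with out.j its own outer ports: {out.1, out.2, a3.1, a3.2} {a1.1} {a1.2}
composing B on (a1, a3, a4, a2), with out.j its own outer ports: {out.1, out.2, a2.2} {a1.1} {a1.2} {a2.1, a3.1, a3.2} {a4.1, a4.2}
composing C on (a5, a1, a3, a4, a2), with out.j its own outer ports: {out.1} {out.2, a5.2} {a1.1} {a1.2} {a2.1, a3.1, a3.2} {a2.2} {a4.1, a4.2} {a5.1}


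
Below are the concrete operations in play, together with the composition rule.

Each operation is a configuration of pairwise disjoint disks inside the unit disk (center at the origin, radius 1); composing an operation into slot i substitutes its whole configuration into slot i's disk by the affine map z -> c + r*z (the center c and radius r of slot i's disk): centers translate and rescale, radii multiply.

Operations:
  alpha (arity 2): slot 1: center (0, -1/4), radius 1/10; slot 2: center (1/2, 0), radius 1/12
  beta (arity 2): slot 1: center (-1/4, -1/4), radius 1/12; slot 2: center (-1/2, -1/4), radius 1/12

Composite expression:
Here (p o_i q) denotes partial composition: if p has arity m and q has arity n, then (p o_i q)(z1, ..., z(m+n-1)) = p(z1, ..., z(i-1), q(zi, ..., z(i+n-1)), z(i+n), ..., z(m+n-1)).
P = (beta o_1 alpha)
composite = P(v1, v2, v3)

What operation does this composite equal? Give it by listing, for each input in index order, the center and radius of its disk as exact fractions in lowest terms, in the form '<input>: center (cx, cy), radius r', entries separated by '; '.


Only the slot chain above each v matters under beta; compose those maps.
tracing v1 down its 2-map path: center (-1/4, -13/48), radius 1/120
tracing v2 down its 2-map path: center (-5/24, -1/4), radius 1/144
tracing v3 down its 1-map path: center (-1/2, -1/4), radius 1/12

v1: center (-1/4, -13/48), radius 1/120; v2: center (-5/24, -1/4), radius 1/144; v3: center (-1/2, -1/4), radius 1/12


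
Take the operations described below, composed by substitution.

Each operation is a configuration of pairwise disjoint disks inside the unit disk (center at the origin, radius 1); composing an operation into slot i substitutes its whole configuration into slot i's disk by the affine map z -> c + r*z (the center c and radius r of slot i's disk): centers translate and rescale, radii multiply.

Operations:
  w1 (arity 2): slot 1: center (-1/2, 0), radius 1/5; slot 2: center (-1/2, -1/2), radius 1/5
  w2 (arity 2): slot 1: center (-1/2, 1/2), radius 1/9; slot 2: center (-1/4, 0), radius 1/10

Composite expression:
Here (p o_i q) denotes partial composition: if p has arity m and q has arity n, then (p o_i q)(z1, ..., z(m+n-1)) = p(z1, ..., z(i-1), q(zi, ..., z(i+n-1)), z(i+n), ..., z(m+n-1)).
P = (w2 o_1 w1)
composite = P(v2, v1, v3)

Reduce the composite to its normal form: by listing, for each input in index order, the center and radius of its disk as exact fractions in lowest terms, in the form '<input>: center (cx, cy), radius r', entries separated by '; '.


v1: center (-5/9, 4/9), radius 1/45; v2: center (-5/9, 1/2), radius 1/45; v3: center (-1/4, 0), radius 1/10

Only the slot chain above each v matters under w2; compose those maps.
input v2: composing its 2 substitution steps yields center (-5/9, 1/2), radius 1/45
input v1: composing its 2 substitution steps yields center (-5/9, 4/9), radius 1/45
input v3: composing its 1 substitution step yields center (-1/4, 0), radius 1/10


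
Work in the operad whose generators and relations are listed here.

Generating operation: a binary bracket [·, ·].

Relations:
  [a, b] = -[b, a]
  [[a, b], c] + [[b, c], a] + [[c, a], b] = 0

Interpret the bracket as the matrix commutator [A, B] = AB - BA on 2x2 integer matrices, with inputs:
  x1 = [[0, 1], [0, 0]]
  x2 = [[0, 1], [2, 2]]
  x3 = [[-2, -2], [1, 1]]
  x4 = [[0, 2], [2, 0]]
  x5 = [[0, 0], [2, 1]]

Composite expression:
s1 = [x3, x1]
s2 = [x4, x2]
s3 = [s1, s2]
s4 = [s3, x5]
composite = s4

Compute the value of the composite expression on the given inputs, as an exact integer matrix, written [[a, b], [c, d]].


[x3, x1] = [[-1, -3], [0, 1]]
[x4, x2] = [[2, 4], [-4, -2]]
[[x3, x1], [x4, x2]] = [[12, 4], [-8, -12]]
[[[x3, x1], [x4, x2]], x5] = [[8, 4], [-40, -8]]

[[8, 4], [-40, -8]]


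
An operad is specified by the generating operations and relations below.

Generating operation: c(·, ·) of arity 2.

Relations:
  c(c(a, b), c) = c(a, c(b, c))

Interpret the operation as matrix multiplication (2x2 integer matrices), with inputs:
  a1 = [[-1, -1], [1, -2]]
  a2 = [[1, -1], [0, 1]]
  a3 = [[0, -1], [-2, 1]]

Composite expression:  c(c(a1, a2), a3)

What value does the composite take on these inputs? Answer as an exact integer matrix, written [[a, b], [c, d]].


c(a1, a2) = [[-1, 0], [1, -3]]
c(c(a1, a2), a3) = [[0, 1], [6, -4]]

[[0, 1], [6, -4]]


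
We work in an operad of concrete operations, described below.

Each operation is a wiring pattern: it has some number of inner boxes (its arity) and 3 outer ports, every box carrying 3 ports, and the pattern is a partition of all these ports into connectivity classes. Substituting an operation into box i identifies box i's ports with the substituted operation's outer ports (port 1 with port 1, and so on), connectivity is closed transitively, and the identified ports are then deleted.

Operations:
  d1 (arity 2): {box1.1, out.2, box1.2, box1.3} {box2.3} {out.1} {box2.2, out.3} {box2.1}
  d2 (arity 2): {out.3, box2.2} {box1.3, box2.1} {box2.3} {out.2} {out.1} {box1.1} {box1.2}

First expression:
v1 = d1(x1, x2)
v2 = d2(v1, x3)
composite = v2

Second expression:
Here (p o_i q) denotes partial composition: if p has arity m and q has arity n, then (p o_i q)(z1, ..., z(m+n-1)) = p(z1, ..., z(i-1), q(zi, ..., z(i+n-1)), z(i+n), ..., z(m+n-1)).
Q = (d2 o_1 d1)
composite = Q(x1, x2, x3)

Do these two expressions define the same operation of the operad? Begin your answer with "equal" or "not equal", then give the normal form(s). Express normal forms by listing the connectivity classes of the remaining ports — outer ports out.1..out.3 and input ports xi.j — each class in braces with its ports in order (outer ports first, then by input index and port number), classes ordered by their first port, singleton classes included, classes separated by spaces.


The first composite normalizes to {out.1} {out.2} {out.3, x3.2} {x1.1, x1.2, x1.3} {x2.1} {x2.2, x3.1} {x2.3} {x3.3}
The second composite normalizes to {out.1} {out.2} {out.3, x3.2} {x1.1, x1.2, x1.3} {x2.1} {x2.2, x3.1} {x2.3} {x3.3}
Both agree, so they are equal.

equal — both sides give {out.1} {out.2} {out.3, x3.2} {x1.1, x1.2, x1.3} {x2.1} {x2.2, x3.1} {x2.3} {x3.3}


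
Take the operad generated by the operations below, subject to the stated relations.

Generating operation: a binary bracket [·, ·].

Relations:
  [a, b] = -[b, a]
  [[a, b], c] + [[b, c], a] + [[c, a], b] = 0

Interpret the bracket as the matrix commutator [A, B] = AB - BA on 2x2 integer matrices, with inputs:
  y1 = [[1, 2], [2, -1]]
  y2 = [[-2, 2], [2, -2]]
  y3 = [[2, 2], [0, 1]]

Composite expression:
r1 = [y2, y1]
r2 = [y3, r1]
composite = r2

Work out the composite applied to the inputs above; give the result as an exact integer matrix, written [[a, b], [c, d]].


[[8, -4], [-4, -8]]

[y2, y1] = [[0, -4], [4, 0]]
[y3, [y2, y1]] = [[8, -4], [-4, -8]]


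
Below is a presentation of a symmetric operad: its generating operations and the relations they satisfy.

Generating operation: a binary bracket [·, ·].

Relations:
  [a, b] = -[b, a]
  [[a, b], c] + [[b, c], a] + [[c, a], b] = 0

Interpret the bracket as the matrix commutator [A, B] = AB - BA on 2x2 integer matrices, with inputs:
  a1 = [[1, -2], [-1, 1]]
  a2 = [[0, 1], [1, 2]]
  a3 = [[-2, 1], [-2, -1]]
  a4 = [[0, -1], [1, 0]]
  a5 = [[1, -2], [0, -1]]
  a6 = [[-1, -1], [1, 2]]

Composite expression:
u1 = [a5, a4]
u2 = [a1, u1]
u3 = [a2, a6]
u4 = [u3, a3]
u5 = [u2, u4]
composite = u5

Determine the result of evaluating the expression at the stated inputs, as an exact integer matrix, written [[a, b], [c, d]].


[[-108, -108], [-108, 108]]

[a5, a4] = [[-2, -2], [-2, 2]]
[a1, [a5, a4]] = [[2, -8], [4, -2]]
[a2, a6] = [[2, 5], [-1, -2]]
[[a2, a6], a3] = [[-9, 9], [9, 9]]
[[a1, [a5, a4]], [[a2, a6], a3]] = [[-108, -108], [-108, 108]]


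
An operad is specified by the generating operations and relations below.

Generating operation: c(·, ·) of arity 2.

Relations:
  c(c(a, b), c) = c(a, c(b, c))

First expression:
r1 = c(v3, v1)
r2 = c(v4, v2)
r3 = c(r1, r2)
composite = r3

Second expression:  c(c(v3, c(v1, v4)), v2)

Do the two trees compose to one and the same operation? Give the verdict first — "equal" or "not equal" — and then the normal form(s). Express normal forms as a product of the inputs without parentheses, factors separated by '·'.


equal; both compose to v3 · v1 · v4 · v2

In normal form, the first expression is v3 · v1 · v4 · v2
In normal form, the second expression is v3 · v1 · v4 · v2
Both agree, so they are equal.


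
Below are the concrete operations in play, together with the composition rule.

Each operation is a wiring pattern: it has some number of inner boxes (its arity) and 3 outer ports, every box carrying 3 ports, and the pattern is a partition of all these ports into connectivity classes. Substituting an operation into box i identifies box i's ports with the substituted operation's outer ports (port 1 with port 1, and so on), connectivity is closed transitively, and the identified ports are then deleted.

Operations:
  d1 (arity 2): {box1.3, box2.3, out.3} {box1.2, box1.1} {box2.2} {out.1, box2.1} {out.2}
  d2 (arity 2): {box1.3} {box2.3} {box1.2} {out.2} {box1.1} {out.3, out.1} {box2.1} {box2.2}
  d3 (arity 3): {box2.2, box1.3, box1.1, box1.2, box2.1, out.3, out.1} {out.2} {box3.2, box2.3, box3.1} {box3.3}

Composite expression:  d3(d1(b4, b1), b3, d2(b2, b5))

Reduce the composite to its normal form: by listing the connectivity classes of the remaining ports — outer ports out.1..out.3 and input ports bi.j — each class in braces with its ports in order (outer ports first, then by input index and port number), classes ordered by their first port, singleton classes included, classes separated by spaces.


{out.1, out.3, b1.1, b1.3, b3.1, b3.2, b4.3} {out.2} {b1.2} {b2.1} {b2.2} {b2.3} {b3.3} {b4.1, b4.2} {b5.1} {b5.2} {b5.3}


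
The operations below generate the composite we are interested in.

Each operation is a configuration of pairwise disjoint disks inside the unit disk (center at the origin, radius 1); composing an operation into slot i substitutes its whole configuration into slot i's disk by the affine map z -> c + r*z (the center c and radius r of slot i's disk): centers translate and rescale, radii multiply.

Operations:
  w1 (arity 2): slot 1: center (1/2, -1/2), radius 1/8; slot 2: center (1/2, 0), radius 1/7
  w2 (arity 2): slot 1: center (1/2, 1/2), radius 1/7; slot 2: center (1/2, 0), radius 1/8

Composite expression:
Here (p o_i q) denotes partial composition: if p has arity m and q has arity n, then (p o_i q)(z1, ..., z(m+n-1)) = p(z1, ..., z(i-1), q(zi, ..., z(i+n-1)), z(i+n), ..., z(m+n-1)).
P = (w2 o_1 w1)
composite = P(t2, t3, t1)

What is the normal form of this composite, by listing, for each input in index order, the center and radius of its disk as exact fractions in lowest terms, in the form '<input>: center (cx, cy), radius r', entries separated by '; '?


Each t-disk chains the slot maps above it in w2; radii multiply.
for t2, the 2-step affine chain lands on center (4/7, 3/7), radius 1/56
for t3, the 2-step affine chain lands on center (4/7, 1/2), radius 1/49
for t1, the 1-step affine chain lands on center (1/2, 0), radius 1/8

t1: center (1/2, 0), radius 1/8; t2: center (4/7, 3/7), radius 1/56; t3: center (4/7, 1/2), radius 1/49


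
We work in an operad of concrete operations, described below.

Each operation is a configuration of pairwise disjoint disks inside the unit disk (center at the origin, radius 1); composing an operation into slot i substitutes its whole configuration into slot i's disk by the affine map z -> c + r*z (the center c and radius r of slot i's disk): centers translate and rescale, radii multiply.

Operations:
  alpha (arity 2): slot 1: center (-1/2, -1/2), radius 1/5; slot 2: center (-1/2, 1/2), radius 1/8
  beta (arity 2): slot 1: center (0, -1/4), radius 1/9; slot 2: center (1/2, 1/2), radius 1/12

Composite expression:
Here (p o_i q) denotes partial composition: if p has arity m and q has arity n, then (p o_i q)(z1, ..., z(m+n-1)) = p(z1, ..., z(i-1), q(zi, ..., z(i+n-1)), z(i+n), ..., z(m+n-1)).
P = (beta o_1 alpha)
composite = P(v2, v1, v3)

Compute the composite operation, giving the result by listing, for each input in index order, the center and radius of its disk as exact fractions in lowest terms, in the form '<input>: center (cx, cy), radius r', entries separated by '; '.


Nesting under beta composes maps z -> c + r*z down each v-path.
v2 passes through 2 substitutions, ending at center (-1/18, -11/36), radius 1/45
v1 passes through 2 substitutions, ending at center (-1/18, -7/36), radius 1/72
v3 passes through 1 substitution, ending at center (1/2, 1/2), radius 1/12

v1: center (-1/18, -7/36), radius 1/72; v2: center (-1/18, -11/36), radius 1/45; v3: center (1/2, 1/2), radius 1/12


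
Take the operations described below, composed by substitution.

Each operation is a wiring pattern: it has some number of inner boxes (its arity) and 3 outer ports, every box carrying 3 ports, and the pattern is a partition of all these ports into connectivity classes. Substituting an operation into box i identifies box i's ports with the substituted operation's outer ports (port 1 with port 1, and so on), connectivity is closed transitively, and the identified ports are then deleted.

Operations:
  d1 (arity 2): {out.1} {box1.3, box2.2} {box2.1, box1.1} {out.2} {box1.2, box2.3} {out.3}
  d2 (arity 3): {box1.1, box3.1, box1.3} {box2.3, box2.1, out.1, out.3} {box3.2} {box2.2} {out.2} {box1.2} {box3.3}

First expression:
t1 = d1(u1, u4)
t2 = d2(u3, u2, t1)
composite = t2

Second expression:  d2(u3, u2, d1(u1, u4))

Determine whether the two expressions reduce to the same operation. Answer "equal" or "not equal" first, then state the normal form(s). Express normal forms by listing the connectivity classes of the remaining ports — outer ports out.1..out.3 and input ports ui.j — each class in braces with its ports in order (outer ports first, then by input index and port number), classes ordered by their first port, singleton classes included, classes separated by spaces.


equal: each reduces to {out.1, out.3, u2.1, u2.3} {out.2} {u1.1, u4.1} {u1.2, u4.3} {u1.3, u4.2} {u2.2} {u3.1, u3.3} {u3.2}

The first expression reduces to {out.1, out.3, u2.1, u2.3} {out.2} {u1.1, u4.1} {u1.2, u4.3} {u1.3, u4.2} {u2.2} {u3.1, u3.3} {u3.2}
The second expression reduces to {out.1, out.3, u2.1, u2.3} {out.2} {u1.1, u4.1} {u1.2, u4.3} {u1.3, u4.2} {u2.2} {u3.1, u3.3} {u3.2}
One common form — equal.


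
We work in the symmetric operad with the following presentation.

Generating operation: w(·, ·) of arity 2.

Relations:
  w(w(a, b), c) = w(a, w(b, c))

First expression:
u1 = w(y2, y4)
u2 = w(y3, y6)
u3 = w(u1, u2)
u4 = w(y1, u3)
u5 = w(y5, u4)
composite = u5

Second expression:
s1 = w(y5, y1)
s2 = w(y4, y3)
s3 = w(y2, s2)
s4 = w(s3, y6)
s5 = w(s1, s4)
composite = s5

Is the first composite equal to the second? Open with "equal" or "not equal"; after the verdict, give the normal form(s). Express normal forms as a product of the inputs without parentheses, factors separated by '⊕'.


Normal form of the first expression: y5 ⊕ y1 ⊕ y2 ⊕ y4 ⊕ y3 ⊕ y6
Normal form of the second expression: y5 ⊕ y1 ⊕ y2 ⊕ y4 ⊕ y3 ⊕ y6
Same normal form: equal.

equal; the common form is y5 ⊕ y1 ⊕ y2 ⊕ y4 ⊕ y3 ⊕ y6


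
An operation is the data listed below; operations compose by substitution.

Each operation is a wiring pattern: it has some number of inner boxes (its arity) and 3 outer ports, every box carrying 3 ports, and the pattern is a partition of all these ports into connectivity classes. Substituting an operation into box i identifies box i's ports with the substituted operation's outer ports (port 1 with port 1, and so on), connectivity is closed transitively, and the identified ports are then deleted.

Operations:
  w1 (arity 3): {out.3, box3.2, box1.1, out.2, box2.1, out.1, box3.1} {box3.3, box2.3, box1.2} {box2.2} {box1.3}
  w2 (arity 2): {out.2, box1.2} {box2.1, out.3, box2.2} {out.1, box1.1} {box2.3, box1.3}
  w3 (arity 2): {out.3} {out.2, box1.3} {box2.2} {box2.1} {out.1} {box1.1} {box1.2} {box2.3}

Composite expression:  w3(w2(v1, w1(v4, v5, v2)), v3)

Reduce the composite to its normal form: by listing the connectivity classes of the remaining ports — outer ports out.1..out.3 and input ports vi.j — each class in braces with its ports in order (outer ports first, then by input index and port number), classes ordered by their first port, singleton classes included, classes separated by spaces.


After gluing at w3, chains via deleted ports link the v-ports.
composing w1 on (v4, v5, v2), with out.j its own outer ports: {out.1, out.2, out.3, v2.1, v2.2, v4.1, v5.1} {v2.3, v4.2, v5.3} {v4.3} {v5.2}
composing w2 on (v1, v4, v5, v2), with out.j its own outer ports: {out.1, v1.1} {out.2, v1.2} {out.3, v1.3, v2.1, v2.2, v4.1, v5.1} {v2.3, v4.2, v5.3} {v4.3} {v5.2}
composing w3 on (v1, v4, v5, v2, v3), with out.j its own outer ports: {out.1} {out.2, v1.3, v2.1, v2.2, v4.1, v5.1} {out.3} {v1.1} {v1.2} {v2.3, v4.2, v5.3} {v3.1} {v3.2} {v3.3} {v4.3} {v5.2}

{out.1} {out.2, v1.3, v2.1, v2.2, v4.1, v5.1} {out.3} {v1.1} {v1.2} {v2.3, v4.2, v5.3} {v3.1} {v3.2} {v3.3} {v4.3} {v5.2}


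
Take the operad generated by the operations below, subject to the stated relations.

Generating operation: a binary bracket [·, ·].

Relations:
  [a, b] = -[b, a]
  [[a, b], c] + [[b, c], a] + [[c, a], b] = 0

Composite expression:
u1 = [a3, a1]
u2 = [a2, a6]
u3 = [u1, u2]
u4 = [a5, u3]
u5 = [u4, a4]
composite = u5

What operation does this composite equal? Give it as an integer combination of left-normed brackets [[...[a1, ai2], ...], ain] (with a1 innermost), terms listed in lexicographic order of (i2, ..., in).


[[[[[a1, a3], a2], a6], a5], a4] - [[[[[a1, a3], a6], a2], a5], a4]

Skip Jacobi rewriting: expand, keep a1-initial words, read off terms.
Composite bracket: [[a5, [[a3, a1], [a2, a6]]], a4]
Applying ab - ba throughout gives 32 signed words (2^5 = 32).
Coefficients come from the a1-initial words:
  a1a3a2a6a5a4 (sign +1) contributes +[[[[[a1, a3], a2], a6], a5], a4]
  a1a3a6a2a5a4 (sign -1) contributes -[[[[[a1, a3], a6], a2], a5], a4]


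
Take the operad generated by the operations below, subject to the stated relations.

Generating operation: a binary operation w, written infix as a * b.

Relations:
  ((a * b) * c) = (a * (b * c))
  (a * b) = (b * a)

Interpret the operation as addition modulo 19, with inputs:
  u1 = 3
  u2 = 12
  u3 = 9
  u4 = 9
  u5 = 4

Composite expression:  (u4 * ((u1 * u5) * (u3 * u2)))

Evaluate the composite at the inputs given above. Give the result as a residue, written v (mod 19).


(u1 * u5) = 7
(u3 * u2) = 2
((u1 * u5) * (u3 * u2)) = 9
(u4 * ((u1 * u5) * (u3 * u2))) = 18

18 (mod 19)


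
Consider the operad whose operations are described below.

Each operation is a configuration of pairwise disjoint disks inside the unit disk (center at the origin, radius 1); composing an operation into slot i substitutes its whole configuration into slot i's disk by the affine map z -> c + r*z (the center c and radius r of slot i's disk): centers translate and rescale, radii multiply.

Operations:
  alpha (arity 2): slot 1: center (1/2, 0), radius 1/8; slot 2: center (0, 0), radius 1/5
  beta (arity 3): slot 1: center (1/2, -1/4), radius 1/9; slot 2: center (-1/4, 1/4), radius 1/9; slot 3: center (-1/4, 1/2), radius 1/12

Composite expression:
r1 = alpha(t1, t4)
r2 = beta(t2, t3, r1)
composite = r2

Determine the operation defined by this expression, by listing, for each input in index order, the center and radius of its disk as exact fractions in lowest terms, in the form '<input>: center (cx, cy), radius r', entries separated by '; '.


t1: center (-5/24, 1/2), radius 1/96; t2: center (1/2, -1/4), radius 1/9; t3: center (-1/4, 1/4), radius 1/9; t4: center (-1/4, 1/2), radius 1/60

Only the slot chain above each t matters under beta; compose those maps.
tracing t2 down its 1-map path: center (1/2, -1/4), radius 1/9
tracing t3 down its 1-map path: center (-1/4, 1/4), radius 1/9
tracing t1 down its 2-map path: center (-5/24, 1/2), radius 1/96
tracing t4 down its 2-map path: center (-1/4, 1/2), radius 1/60


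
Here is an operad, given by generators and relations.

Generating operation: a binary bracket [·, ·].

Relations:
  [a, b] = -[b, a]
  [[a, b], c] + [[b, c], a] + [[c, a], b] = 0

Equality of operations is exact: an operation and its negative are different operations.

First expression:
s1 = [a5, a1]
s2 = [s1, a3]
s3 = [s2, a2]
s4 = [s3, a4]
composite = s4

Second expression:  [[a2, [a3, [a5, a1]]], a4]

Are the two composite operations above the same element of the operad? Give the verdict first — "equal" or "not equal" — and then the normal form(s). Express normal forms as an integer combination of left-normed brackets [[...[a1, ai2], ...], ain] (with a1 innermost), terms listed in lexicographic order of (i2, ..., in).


equal: each reduces to -[[[[a1, a5], a3], a2], a4]

Normal form of the first expression: -[[[[a1, a5], a3], a2], a4]
Normal form of the second expression: -[[[[a1, a5], a3], a2], a4]
The normal forms match — equal.


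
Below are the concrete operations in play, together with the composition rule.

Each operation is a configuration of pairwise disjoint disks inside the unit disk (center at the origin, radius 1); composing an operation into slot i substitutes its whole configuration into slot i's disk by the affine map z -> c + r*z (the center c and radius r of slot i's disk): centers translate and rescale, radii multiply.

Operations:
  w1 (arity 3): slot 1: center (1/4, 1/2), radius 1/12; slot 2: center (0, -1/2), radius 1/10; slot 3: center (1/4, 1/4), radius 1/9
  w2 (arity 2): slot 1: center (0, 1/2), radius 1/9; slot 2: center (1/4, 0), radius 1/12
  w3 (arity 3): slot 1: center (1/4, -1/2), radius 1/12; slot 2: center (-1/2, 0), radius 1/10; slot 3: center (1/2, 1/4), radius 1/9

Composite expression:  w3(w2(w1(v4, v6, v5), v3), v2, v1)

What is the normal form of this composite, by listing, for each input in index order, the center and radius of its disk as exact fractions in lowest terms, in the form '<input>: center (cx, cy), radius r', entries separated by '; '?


v1: center (1/2, 1/4), radius 1/9; v2: center (-1/2, 0), radius 1/10; v3: center (13/48, -1/2), radius 1/144; v4: center (109/432, -49/108), radius 1/1296; v5: center (109/432, -197/432), radius 1/972; v6: center (1/4, -25/54), radius 1/1080


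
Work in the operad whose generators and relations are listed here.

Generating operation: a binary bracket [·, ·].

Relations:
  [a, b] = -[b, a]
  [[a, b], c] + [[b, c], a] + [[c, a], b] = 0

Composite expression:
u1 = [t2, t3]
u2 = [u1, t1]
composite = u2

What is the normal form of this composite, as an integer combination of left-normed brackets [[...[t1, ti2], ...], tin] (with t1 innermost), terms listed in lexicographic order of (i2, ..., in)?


-[[t1, t2], t3] + [[t1, t3], t2]

Expand each bracket as ab - ba; the t1-initial words give the coefficients.
Composite bracket: [[t2, t3], t1]
The bracket unfolds into 4 signed words via [a, b] = ab - ba (2^2 = 4).
Coefficients come from the t1-initial words:
  t1t2t3 (sign -1) contributes -[[t1, t2], t3]
  t1t3t2 (sign +1) contributes +[[t1, t3], t2]


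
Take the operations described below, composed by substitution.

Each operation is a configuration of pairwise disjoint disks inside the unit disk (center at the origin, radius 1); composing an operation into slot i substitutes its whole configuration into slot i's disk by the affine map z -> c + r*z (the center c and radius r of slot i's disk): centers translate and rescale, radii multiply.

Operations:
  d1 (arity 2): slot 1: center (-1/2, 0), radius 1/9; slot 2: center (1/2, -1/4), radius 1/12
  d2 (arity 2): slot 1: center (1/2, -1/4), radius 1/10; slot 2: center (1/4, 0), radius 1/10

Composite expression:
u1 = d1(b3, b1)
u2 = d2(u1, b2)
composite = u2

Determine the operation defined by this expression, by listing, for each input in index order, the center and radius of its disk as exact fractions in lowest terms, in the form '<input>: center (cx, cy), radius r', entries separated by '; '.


b1: center (11/20, -11/40), radius 1/120; b2: center (1/4, 0), radius 1/10; b3: center (9/20, -1/4), radius 1/90

Only the slot chain above each b matters under d2; compose those maps.
b3 passes through 2 substitutions, ending at center (9/20, -1/4), radius 1/90
b1 passes through 2 substitutions, ending at center (11/20, -11/40), radius 1/120
b2 passes through 1 substitution, ending at center (1/4, 0), radius 1/10


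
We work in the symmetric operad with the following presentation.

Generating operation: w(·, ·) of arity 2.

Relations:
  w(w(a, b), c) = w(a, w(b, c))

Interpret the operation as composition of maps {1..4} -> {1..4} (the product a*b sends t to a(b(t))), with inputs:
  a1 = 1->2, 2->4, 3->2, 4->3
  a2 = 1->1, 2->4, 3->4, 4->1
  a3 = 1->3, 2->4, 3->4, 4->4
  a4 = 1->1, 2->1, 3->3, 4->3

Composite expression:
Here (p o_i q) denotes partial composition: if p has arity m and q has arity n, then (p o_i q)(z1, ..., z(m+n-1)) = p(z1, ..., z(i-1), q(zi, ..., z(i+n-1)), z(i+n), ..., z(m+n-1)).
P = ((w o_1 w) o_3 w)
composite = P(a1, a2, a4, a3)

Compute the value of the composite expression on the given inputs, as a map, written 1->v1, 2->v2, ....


1->3, 2->3, 3->3, 4->3


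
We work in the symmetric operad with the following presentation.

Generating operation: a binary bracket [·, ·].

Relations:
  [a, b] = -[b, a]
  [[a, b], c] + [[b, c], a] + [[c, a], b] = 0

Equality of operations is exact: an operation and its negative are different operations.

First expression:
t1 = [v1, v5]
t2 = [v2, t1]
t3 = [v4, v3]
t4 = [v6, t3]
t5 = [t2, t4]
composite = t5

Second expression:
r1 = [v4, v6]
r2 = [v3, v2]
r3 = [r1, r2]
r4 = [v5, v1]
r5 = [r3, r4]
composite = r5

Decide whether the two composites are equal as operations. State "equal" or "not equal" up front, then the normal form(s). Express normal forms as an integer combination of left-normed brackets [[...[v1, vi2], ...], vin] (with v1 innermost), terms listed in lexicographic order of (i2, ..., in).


not equal: they reduce to -[[[[[v1, v5], v2], v3], v4], v6] + [[[[[v1, v5], v2], v4], v3], v6] + [[[[[v1, v5], v2], v6], v3], v4] - [[[[[v1, v5], v2], v6], v4], v3] and [[[[[v1, v5], v2], v3], v4], v6] - [[[[[v1, v5], v2], v3], v6], v4] - [[[[[v1, v5], v3], v2], v4], v6] + [[[[[v1, v5], v3], v2], v6], v4] - [[[[[v1, v5], v4], v6], v2], v3] + [[[[[v1, v5], v4], v6], v3], v2] + [[[[[v1, v5], v6], v4], v2], v3] - [[[[[v1, v5], v6], v4], v3], v2]

Normal form of the first expression: -[[[[[v1, v5], v2], v3], v4], v6] + [[[[[v1, v5], v2], v4], v3], v6] + [[[[[v1, v5], v2], v6], v3], v4] - [[[[[v1, v5], v2], v6], v4], v3]
Normal form of the second expression: [[[[[v1, v5], v2], v3], v4], v6] - [[[[[v1, v5], v2], v3], v6], v4] - [[[[[v1, v5], v3], v2], v4], v6] + [[[[[v1, v5], v3], v2], v6], v4] - [[[[[v1, v5], v4], v6], v2], v3] + [[[[[v1, v5], v4], v6], v3], v2] + [[[[[v1, v5], v6], v4], v2], v3] - [[[[[v1, v5], v6], v4], v3], v2]
Distinct normal forms: not equal.


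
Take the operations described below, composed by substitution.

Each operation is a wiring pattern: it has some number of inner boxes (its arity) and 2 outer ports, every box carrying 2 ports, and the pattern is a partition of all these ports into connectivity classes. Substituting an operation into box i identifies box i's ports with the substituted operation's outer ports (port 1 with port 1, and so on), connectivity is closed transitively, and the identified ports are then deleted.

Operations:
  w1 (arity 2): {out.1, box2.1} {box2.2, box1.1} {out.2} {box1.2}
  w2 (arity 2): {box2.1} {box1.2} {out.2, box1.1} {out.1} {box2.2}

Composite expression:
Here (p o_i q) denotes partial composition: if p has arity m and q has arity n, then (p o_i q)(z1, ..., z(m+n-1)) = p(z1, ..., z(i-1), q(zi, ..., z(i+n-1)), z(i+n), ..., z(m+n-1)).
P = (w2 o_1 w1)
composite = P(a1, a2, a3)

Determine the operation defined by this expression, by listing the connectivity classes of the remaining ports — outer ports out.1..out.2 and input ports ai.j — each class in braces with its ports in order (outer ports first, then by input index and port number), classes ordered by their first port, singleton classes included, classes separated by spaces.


{out.1} {out.2, a2.1} {a1.1, a2.2} {a1.2} {a3.1} {a3.2}

After gluing at w2, chains via deleted ports link the a-ports.
composing w1 on (a1, a2), with out.j its own outer ports: {out.1, a2.1} {out.2} {a1.1, a2.2} {a1.2}
composing w2 on (a1, a2, a3), with out.j its own outer ports: {out.1} {out.2, a2.1} {a1.1, a2.2} {a1.2} {a3.1} {a3.2}


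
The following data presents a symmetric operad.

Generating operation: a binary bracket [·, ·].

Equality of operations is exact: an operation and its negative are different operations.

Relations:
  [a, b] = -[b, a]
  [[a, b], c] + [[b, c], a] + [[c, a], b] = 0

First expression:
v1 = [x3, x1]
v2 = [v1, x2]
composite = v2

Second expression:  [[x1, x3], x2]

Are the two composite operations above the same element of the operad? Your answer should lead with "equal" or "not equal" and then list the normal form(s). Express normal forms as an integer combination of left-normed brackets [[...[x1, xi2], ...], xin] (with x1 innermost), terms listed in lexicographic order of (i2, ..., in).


The first expression, normalized: -[[x1, x3], x2]
The second expression, normalized: [[x1, x3], x2]
The normal forms differ: not equal.

not equal; the first gives -[[x1, x3], x2] and the second [[x1, x3], x2]


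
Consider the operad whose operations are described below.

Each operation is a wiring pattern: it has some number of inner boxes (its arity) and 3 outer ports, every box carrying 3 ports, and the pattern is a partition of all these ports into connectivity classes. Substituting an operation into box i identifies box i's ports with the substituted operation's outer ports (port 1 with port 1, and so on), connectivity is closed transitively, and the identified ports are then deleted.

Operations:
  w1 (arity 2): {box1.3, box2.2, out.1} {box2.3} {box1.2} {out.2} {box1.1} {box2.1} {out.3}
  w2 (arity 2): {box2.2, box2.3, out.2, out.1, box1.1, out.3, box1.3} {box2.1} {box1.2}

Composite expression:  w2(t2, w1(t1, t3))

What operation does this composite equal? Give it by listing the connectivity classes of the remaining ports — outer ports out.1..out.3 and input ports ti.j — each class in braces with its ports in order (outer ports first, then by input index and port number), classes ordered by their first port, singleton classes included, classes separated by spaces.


{out.1, out.2, out.3, t2.1, t2.3} {t1.1} {t1.2} {t1.3, t3.2} {t2.2} {t3.1} {t3.3}


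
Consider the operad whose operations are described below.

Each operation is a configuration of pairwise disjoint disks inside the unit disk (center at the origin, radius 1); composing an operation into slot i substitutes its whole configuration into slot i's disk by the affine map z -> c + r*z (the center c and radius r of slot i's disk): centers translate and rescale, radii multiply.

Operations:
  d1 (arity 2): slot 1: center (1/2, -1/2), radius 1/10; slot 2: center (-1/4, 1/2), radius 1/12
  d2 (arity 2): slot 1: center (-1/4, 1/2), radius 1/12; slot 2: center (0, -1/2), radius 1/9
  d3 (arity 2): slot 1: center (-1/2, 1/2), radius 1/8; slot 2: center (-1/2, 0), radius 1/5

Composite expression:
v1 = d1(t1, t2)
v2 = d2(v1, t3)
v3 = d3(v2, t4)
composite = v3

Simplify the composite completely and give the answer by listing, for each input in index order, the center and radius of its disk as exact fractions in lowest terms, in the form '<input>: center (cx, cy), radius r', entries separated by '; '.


Nesting under d3 composes maps z -> c + r*z down each t-path.
t1: after 3 affine steps, its disk has center (-101/192, 107/192), radius 1/960
t2: after 3 affine steps, its disk has center (-205/384, 109/192), radius 1/1152
t3: after 2 affine steps, its disk has center (-1/2, 7/16), radius 1/72
t4: after 1 affine step, its disk has center (-1/2, 0), radius 1/5

t1: center (-101/192, 107/192), radius 1/960; t2: center (-205/384, 109/192), radius 1/1152; t3: center (-1/2, 7/16), radius 1/72; t4: center (-1/2, 0), radius 1/5


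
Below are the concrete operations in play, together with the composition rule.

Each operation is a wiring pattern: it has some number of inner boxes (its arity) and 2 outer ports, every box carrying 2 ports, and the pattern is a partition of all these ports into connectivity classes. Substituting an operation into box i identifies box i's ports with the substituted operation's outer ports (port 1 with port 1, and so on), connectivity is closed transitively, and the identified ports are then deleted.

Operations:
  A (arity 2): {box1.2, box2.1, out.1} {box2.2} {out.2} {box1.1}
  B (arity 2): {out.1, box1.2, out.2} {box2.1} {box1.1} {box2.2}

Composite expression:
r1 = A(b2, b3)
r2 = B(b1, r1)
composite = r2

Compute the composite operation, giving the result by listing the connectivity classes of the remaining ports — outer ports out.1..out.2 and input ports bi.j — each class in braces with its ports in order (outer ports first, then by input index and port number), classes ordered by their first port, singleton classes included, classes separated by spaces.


{out.1, out.2, b1.2} {b1.1} {b2.1} {b2.2, b3.1} {b3.2}

Substituting into B glues patterns; closure does the rest.
after A, the pattern on (b2, b3) reads {out.1, b2.2, b3.1} {out.2} {b2.1} {b3.2} (out.j = its outer ports)
after B, the pattern on (b1, b2, b3) reads {out.1, out.2, b1.2} {b1.1} {b2.1} {b2.2, b3.1} {b3.2} (out.j = its outer ports)


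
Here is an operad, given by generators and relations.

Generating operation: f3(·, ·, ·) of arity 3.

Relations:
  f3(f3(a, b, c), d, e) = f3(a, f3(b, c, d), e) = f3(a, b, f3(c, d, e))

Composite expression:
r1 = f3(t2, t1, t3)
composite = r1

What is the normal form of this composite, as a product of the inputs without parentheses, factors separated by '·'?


The f3-tree's shape is irrelevant; the t-reading-order decides.
f3(t2, t1, t3) reduces to t2 · t1 · t3

t2 · t1 · t3


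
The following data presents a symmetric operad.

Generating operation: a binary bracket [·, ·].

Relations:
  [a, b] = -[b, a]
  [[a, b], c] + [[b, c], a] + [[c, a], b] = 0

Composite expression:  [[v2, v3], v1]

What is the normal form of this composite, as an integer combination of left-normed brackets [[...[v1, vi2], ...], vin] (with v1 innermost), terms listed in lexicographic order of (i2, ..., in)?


In the tensor algebra, words opening v1 carry the v1-anchored form.
Composite bracket: [[v2, v3], v1]
Full expansion: 4 signed words from ab - ba (2^2 = 4).
Words beginning with v1 determine it all:
  v1v2v3 appears with sign -1, giving the term -[[v1, v2], v3]
  v1v3v2 appears with sign +1, giving the term +[[v1, v3], v2]

-[[v1, v2], v3] + [[v1, v3], v2]


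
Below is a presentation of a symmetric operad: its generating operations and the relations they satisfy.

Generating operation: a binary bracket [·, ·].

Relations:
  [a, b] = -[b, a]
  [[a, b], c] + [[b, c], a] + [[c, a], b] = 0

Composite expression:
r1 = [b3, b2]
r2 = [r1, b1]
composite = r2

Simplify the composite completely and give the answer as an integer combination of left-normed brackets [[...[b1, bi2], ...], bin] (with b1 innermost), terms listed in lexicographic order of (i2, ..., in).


Skip Jacobi rewriting: expand, keep b1-initial words, read off terms.
Composite bracket: [[b3, b2], b1]
Applying ab - ba throughout gives 4 signed words (2^2 = 4).
Only words starting with b1 matter:
  from b1b2b3, sign +1: term +[[b1, b2], b3]
  from b1b3b2, sign -1: term -[[b1, b3], b2]

[[b1, b2], b3] - [[b1, b3], b2]
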